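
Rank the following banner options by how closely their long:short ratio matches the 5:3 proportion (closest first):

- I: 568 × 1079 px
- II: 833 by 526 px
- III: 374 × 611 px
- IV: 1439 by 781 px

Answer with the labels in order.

I: 1079/568 ≈ 1.900 → |1.900 − 1.667| = 0.233
II: 833/526 ≈ 1.584 → |1.584 − 1.667| = 0.083
III: 611/374 ≈ 1.634 → |1.634 − 1.667| = 0.033
IV: 1439/781 ≈ 1.843 → |1.843 − 1.667| = 0.176

III, II, IV, I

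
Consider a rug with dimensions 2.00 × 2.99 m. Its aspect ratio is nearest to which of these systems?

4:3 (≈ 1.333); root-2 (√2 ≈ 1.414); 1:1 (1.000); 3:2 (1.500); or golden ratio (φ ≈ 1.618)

2.99/2.00 ≈ 1.495. Nearest candidates are 3:2 (1.500, off by 0.005) and root-2 (1.414, off by 0.081).

3:2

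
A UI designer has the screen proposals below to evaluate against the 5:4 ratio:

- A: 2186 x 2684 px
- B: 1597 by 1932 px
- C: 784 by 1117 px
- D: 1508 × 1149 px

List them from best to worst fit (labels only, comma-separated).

A, B, D, C

A: 2684/2186 ≈ 1.228 → |1.228 − 1.250| = 0.022
B: 1932/1597 ≈ 1.210 → |1.210 − 1.250| = 0.040
C: 1117/784 ≈ 1.425 → |1.425 − 1.250| = 0.175
D: 1508/1149 ≈ 1.312 → |1.312 − 1.250| = 0.062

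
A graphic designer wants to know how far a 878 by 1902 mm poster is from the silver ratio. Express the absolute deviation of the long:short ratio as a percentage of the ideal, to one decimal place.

Ratio = 1902 / 878 ≈ 2.1663.
Ideal silver ratio ≈ 2.4142. |2.1663 − 2.4142| / 2.4142 ≈ 10.27% → 10.3%.

10.3%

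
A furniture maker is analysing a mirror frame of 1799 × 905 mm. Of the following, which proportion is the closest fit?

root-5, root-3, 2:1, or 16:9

1799/905 ≈ 1.988. Nearest candidates are 2:1 (2.000, off by 0.012) and 16:9 (1.778, off by 0.210).

2:1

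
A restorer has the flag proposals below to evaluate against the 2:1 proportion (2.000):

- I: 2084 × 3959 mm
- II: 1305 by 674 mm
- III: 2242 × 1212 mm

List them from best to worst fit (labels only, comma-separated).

II, I, III

I: 3959/2084 ≈ 1.900 → |1.900 − 2.000| = 0.100
II: 1305/674 ≈ 1.936 → |1.936 − 2.000| = 0.064
III: 2242/1212 ≈ 1.850 → |1.850 − 2.000| = 0.150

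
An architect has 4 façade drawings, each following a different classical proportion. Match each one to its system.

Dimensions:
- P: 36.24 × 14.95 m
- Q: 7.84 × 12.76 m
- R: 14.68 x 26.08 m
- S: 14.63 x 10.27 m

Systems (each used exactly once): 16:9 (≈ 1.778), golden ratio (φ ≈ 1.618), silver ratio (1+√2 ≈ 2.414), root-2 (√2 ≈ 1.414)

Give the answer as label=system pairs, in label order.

P = 36.24/14.95 ≈ 2.424 → silver ratio (2.414)
Q = 12.76/7.84 ≈ 1.628 → golden ratio (1.618)
R = 26.08/14.68 ≈ 1.777 → 16:9 (1.778)
S = 14.63/10.27 ≈ 1.425 → root-2 (1.414)

P=silver ratio, Q=golden ratio, R=16:9, S=root-2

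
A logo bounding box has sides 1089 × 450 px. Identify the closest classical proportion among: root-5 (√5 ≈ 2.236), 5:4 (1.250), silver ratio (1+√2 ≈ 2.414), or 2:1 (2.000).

silver ratio

Ratio = 1089 / 450 ≈ 2.420.
Distances: root-5 2.236 (Δ 0.184); 5:4 1.250 (Δ 1.170); silver ratio 2.414 (Δ 0.006); 2:1 2.000 (Δ 0.420).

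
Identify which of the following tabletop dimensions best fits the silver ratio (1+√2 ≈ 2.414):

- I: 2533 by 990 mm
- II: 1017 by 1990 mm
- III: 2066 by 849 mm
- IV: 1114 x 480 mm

Target silver ratio ≈ 2.414.
I: 2.559 (Δ0.145)  II: 1.957 (Δ0.457)  III: 2.433 (Δ0.019)  IV: 2.321 (Δ0.093)

III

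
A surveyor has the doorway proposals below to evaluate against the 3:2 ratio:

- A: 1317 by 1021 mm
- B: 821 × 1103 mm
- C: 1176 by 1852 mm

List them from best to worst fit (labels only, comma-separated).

C, B, A

Ratios: A = 1317 / 1021 ≈ 1.290; B = 1103 / 821 ≈ 1.343; C = 1852 / 1176 ≈ 1.575.
|Δ from 1.500|: A 0.210; B 0.157; C 0.075.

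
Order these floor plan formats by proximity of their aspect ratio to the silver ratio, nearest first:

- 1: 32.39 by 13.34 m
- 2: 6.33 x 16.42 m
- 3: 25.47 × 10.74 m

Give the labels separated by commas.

1, 3, 2

1: 32.39/13.34 ≈ 2.428 → |2.428 − 2.414| = 0.014
2: 16.42/6.33 ≈ 2.594 → |2.594 − 2.414| = 0.180
3: 25.47/10.74 ≈ 2.372 → |2.372 − 2.414| = 0.042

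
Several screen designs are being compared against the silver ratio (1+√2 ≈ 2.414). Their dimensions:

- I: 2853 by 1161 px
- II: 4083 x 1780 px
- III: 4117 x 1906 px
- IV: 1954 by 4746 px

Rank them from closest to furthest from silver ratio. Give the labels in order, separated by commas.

I: 2853/1161 ≈ 2.457 → |2.457 − 2.414| = 0.043
II: 4083/1780 ≈ 2.294 → |2.294 − 2.414| = 0.120
III: 4117/1906 ≈ 2.160 → |2.160 − 2.414| = 0.254
IV: 4746/1954 ≈ 2.429 → |2.429 − 2.414| = 0.015

IV, I, II, III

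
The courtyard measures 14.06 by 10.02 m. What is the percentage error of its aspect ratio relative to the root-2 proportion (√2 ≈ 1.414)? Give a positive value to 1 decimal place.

0.8%

Ratio = 14.06 / 10.02 ≈ 1.4032.
Ideal root-2 ≈ 1.4142. |1.4032 − 1.4142| / 1.4142 ≈ 0.78% → 0.8%.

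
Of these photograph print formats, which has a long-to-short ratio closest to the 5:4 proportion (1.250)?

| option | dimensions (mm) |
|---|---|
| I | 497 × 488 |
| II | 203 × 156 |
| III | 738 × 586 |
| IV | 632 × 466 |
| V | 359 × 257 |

III

Ratios (long/short): I ≈ 1.018; II ≈ 1.301; III ≈ 1.259; IV ≈ 1.356; V ≈ 1.397.
5:4 ≈ 1.250; option III is nearest (Δ 0.009).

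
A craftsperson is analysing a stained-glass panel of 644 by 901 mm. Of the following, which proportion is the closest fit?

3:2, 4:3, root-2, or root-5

root-2

901/644 ≈ 1.399. Nearest candidates are root-2 (1.414, off by 0.015) and 4:3 (1.333, off by 0.066).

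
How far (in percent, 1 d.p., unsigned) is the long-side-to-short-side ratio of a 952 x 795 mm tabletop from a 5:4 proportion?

Ratio = 952 / 795 ≈ 1.1975.
Ideal 5:4 = 1.2500. |1.1975 − 1.2500| / 1.2500 ≈ 4.20% → 4.2%.

4.2%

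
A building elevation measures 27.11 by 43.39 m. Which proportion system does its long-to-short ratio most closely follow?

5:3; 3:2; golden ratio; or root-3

43.39/27.11 ≈ 1.601. Nearest candidates are golden ratio (1.618, off by 0.017) and 5:3 (1.667, off by 0.066).

golden ratio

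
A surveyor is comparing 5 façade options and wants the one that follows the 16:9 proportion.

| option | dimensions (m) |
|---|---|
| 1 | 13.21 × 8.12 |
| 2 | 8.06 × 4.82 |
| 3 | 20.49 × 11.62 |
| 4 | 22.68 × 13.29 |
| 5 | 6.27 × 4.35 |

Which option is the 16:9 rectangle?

Ratios (long/short): 1 ≈ 1.627; 2 ≈ 1.672; 3 ≈ 1.763; 4 ≈ 1.707; 5 ≈ 1.441.
16:9 ≈ 1.778; option 3 is nearest (Δ 0.015).

3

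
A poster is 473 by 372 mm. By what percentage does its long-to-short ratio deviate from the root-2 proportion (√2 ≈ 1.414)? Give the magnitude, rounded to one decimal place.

Ratio = 473 / 372 ≈ 1.2715.
Ideal root-2 ≈ 1.4142. |1.2715 − 1.4142| / 1.4142 ≈ 10.09% → 10.1%.

10.1%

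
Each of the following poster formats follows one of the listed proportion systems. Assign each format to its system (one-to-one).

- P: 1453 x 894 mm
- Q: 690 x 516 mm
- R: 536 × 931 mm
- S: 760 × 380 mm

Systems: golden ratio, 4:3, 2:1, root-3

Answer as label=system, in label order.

P=golden ratio, Q=4:3, R=root-3, S=2:1

Ratios: P ≈ 1.625; Q ≈ 1.337; R ≈ 1.737; S ≈ 2.000.
Targets: golden ratio ≈ 1.618; 4:3 ≈ 1.333; 2:1 ≈ 2.000; root-3 ≈ 1.732.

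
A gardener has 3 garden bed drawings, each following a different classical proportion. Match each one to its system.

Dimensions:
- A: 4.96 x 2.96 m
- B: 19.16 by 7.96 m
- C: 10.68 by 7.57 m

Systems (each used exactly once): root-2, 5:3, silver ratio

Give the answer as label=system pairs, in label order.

A=5:3, B=silver ratio, C=root-2

A = 4.96/2.96 ≈ 1.676 → 5:3 (1.667)
B = 19.16/7.96 ≈ 2.407 → silver ratio (2.414)
C = 10.68/7.57 ≈ 1.411 → root-2 (1.414)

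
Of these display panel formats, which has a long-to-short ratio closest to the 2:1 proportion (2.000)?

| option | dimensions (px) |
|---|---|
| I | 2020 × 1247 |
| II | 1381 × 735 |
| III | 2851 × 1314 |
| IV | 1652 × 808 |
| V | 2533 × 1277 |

V

Target 2:1 ≈ 2.000.
I: 1.620 (Δ0.380)  II: 1.879 (Δ0.121)  III: 2.170 (Δ0.170)  IV: 2.045 (Δ0.045)  V: 1.984 (Δ0.016)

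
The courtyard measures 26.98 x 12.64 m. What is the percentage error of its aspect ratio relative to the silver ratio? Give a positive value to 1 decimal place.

11.6%

Ratio = 26.98 / 12.64 ≈ 2.1345.
Ideal silver ratio ≈ 2.4142. |2.1345 − 2.4142| / 2.4142 ≈ 11.59% → 11.6%.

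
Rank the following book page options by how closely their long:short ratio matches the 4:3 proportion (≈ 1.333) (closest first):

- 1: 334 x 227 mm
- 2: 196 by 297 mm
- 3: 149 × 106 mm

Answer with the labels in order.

Ratios: 1 = 334 / 227 ≈ 1.471; 2 = 297 / 196 ≈ 1.515; 3 = 149 / 106 ≈ 1.406.
|Δ from 1.333|: 1 0.138; 2 0.182; 3 0.073.

3, 1, 2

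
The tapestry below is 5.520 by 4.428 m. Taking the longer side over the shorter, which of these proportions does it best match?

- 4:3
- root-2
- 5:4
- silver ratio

5.520/4.428 ≈ 1.247. Nearest candidates are 5:4 (1.250, off by 0.003) and 4:3 (1.333, off by 0.086).

5:4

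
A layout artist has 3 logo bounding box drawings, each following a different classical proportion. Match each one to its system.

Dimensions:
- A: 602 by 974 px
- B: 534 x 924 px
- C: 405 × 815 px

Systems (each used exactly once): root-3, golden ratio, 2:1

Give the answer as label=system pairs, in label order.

A=golden ratio, B=root-3, C=2:1

Ratios: A ≈ 1.618; B ≈ 1.730; C ≈ 2.012.
Targets: root-3 ≈ 1.732; golden ratio ≈ 1.618; 2:1 ≈ 2.000.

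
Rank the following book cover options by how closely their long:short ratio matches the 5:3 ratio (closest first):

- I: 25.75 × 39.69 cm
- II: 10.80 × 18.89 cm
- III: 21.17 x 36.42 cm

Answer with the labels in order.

Ratios: I = 39.69 / 25.75 ≈ 1.541; II = 18.89 / 10.80 ≈ 1.749; III = 36.42 / 21.17 ≈ 1.720.
|Δ from 1.667|: I 0.126; II 0.082; III 0.053.

III, II, I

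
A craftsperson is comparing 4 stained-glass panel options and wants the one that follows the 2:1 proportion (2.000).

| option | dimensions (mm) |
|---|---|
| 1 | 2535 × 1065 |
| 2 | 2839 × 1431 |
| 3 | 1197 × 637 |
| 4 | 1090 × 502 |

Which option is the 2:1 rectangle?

2

Ratios (long/short): 1 ≈ 2.380; 2 ≈ 1.984; 3 ≈ 1.879; 4 ≈ 2.171.
2:1 ≈ 2.000; option 2 is nearest (Δ 0.016).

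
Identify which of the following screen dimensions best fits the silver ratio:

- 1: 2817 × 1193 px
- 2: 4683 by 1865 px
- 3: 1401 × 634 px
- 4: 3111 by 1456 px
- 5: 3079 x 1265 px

Ratios (long/short): 1 ≈ 2.361; 2 ≈ 2.511; 3 ≈ 2.210; 4 ≈ 2.137; 5 ≈ 2.434.
silver ratio ≈ 2.414; option 5 is nearest (Δ 0.020).

5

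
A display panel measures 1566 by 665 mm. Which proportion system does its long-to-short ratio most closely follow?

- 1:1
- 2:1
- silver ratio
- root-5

1566/665 ≈ 2.355. Nearest candidates are silver ratio (2.414, off by 0.059) and root-5 (2.236, off by 0.119).

silver ratio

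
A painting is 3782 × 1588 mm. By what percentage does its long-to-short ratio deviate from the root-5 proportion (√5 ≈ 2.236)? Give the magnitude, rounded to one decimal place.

Ratio = 3782 / 1588 ≈ 2.3816.
Ideal root-5 ≈ 2.2361. |2.3816 − 2.2361| / 2.2361 ≈ 6.51% → 6.5%.

6.5%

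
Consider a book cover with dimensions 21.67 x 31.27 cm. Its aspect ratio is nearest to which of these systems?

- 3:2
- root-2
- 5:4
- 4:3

Ratio = 31.27 / 21.67 ≈ 1.443.
Distances: 3:2 1.500 (Δ 0.057); root-2 1.414 (Δ 0.029); 5:4 1.250 (Δ 0.193); 4:3 1.333 (Δ 0.110).

root-2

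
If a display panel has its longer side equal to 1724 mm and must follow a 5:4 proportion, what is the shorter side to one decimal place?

1379.2 mm

5:4 = 1.25000.
Shorter side = 1724 ÷ 1.25000 ≈ 1379.200 → 1379.2 mm.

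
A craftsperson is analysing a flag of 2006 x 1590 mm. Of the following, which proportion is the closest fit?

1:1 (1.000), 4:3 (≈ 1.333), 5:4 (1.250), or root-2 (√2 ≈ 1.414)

5:4

2006/1590 ≈ 1.262. Nearest candidates are 5:4 (1.250, off by 0.012) and 4:3 (1.333, off by 0.071).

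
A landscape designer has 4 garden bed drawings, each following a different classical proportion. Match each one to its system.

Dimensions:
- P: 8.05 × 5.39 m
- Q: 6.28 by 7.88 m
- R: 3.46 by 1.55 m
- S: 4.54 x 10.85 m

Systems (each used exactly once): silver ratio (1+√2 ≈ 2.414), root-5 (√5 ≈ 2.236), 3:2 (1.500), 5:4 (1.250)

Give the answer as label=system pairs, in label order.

P=3:2, Q=5:4, R=root-5, S=silver ratio

P = 8.05/5.39 ≈ 1.494 → 3:2 (1.500)
Q = 7.88/6.28 ≈ 1.255 → 5:4 (1.250)
R = 3.46/1.55 ≈ 2.232 → root-5 (2.236)
S = 10.85/4.54 ≈ 2.390 → silver ratio (2.414)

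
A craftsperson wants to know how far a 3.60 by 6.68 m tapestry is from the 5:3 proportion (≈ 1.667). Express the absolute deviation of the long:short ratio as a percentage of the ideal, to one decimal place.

Ratio = 6.68 / 3.60 ≈ 1.8556.
Ideal 5:3 ≈ 1.6667. |1.8556 − 1.6667| / 1.6667 ≈ 11.33% → 11.3%.

11.3%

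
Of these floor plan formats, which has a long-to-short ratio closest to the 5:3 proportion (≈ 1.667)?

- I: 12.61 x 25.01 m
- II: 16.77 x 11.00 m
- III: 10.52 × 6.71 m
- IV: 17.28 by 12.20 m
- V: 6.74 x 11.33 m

Ratios (long/short): I ≈ 1.983; II ≈ 1.525; III ≈ 1.568; IV ≈ 1.416; V ≈ 1.681.
5:3 ≈ 1.667; option V is nearest (Δ 0.014).

V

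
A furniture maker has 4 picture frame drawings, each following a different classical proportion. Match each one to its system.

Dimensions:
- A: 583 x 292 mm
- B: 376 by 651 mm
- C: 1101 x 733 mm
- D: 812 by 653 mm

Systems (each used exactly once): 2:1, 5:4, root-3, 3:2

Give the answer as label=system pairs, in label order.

Ratios: A ≈ 1.997; B ≈ 1.731; C ≈ 1.502; D ≈ 1.243.
Targets: 2:1 ≈ 2.000; 5:4 ≈ 1.250; root-3 ≈ 1.732; 3:2 ≈ 1.500.

A=2:1, B=root-3, C=3:2, D=5:4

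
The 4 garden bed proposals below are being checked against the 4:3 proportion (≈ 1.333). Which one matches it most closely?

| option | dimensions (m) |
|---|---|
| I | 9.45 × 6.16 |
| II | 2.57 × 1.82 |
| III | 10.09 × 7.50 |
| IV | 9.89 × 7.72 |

Target 4:3 ≈ 1.333.
I: 1.534 (Δ0.201)  II: 1.412 (Δ0.079)  III: 1.345 (Δ0.012)  IV: 1.281 (Δ0.052)

III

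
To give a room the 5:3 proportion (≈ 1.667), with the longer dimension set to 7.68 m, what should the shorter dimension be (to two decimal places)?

5:3 ≈ 1.66667.
Shorter side = 7.68 ÷ 1.66667 ≈ 4.6080 → 4.61 m.

4.61 m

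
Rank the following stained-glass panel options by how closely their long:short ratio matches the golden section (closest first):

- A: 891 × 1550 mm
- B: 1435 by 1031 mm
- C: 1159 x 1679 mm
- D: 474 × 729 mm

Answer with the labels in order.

D, A, C, B

Ratios: A = 1550 / 891 ≈ 1.740; B = 1435 / 1031 ≈ 1.392; C = 1679 / 1159 ≈ 1.449; D = 729 / 474 ≈ 1.538.
|Δ from 1.618|: A 0.122; B 0.226; C 0.169; D 0.080.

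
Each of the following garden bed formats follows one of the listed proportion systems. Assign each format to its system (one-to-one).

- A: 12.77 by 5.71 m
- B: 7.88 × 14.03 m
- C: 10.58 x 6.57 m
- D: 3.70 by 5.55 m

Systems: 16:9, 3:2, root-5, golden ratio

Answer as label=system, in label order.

Ratios: A ≈ 2.236; B ≈ 1.780; C ≈ 1.610; D ≈ 1.500.
Targets: 16:9 ≈ 1.778; 3:2 ≈ 1.500; root-5 ≈ 2.236; golden ratio ≈ 1.618.

A=root-5, B=16:9, C=golden ratio, D=3:2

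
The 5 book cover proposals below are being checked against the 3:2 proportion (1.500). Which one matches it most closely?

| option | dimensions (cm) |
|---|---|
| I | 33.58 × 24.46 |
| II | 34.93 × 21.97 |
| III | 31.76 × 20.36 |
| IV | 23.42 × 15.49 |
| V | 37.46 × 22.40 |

Ratios (long/short): I ≈ 1.373; II ≈ 1.590; III ≈ 1.560; IV ≈ 1.512; V ≈ 1.672.
3:2 ≈ 1.500; option IV is nearest (Δ 0.012).

IV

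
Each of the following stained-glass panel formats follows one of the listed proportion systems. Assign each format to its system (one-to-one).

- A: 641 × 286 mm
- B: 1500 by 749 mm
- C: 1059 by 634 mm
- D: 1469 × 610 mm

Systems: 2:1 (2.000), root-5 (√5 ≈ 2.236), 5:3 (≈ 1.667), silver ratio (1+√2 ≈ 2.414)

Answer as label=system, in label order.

A = 641/286 ≈ 2.241 → root-5 (2.236)
B = 1500/749 ≈ 2.003 → 2:1 (2.000)
C = 1059/634 ≈ 1.670 → 5:3 (1.667)
D = 1469/610 ≈ 2.408 → silver ratio (2.414)

A=root-5, B=2:1, C=5:3, D=silver ratio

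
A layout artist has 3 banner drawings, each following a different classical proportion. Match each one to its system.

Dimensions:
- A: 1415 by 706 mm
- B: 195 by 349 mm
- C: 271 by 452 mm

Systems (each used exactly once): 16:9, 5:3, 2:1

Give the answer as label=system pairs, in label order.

Ratios: A ≈ 2.004; B ≈ 1.790; C ≈ 1.668.
Targets: 16:9 ≈ 1.778; 5:3 ≈ 1.667; 2:1 ≈ 2.000.

A=2:1, B=16:9, C=5:3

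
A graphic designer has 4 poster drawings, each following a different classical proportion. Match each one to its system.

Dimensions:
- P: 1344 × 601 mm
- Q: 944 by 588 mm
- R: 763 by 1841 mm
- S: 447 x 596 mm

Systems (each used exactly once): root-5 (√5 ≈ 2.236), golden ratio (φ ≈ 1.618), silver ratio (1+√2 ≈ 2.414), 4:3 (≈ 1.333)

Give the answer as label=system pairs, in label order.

P = 1344/601 ≈ 2.236 → root-5 (2.236)
Q = 944/588 ≈ 1.605 → golden ratio (1.618)
R = 1841/763 ≈ 2.413 → silver ratio (2.414)
S = 596/447 ≈ 1.333 → 4:3 (1.333)

P=root-5, Q=golden ratio, R=silver ratio, S=4:3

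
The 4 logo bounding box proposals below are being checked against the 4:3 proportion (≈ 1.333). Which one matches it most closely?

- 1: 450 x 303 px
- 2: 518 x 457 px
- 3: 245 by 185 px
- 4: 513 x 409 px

Ratios (long/short): 1 ≈ 1.485; 2 ≈ 1.133; 3 ≈ 1.324; 4 ≈ 1.254.
4:3 ≈ 1.333; option 3 is nearest (Δ 0.009).

3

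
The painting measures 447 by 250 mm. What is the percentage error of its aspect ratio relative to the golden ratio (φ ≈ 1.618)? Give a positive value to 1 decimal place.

Ratio = 447 / 250 ≈ 1.7880.
Ideal golden ratio ≈ 1.6180. |1.7880 − 1.6180| / 1.6180 ≈ 10.51% → 10.5%.

10.5%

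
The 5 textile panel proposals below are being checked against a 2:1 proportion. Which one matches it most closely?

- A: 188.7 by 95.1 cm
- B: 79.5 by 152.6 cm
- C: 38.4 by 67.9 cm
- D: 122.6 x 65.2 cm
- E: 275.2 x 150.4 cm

Ratios (long/short): A ≈ 1.984; B ≈ 1.919; C ≈ 1.768; D ≈ 1.880; E ≈ 1.830.
2:1 ≈ 2.000; option A is nearest (Δ 0.016).

A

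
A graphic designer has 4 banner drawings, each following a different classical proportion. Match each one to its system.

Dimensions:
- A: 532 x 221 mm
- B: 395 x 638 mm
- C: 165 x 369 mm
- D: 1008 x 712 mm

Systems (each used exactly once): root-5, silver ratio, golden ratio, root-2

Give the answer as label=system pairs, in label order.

Ratios: A ≈ 2.407; B ≈ 1.615; C ≈ 2.236; D ≈ 1.416.
Targets: root-5 ≈ 2.236; silver ratio ≈ 2.414; golden ratio ≈ 1.618; root-2 ≈ 1.414.

A=silver ratio, B=golden ratio, C=root-5, D=root-2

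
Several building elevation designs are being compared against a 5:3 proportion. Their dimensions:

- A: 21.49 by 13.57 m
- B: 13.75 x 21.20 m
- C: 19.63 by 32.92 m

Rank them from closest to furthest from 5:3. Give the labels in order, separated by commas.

C, A, B

A: 21.49/13.57 ≈ 1.584 → |1.584 − 1.667| = 0.083
B: 21.20/13.75 ≈ 1.542 → |1.542 − 1.667| = 0.125
C: 32.92/19.63 ≈ 1.677 → |1.677 − 1.667| = 0.010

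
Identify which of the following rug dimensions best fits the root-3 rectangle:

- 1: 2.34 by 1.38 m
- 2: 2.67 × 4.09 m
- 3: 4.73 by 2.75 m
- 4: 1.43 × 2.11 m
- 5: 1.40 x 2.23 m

3

Ratios (long/short): 1 ≈ 1.696; 2 ≈ 1.532; 3 ≈ 1.720; 4 ≈ 1.476; 5 ≈ 1.593.
root-3 ≈ 1.732; option 3 is nearest (Δ 0.012).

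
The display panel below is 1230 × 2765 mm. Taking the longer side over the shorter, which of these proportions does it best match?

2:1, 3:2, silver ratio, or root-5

2765/1230 ≈ 2.248. Nearest candidates are root-5 (2.236, off by 0.012) and silver ratio (2.414, off by 0.166).

root-5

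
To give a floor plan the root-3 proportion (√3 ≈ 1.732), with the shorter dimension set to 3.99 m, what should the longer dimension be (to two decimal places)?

6.91 m

root-3 ≈ 1.73205.
Longer side = 3.99 × 1.73205 ≈ 6.9109 → 6.91 m.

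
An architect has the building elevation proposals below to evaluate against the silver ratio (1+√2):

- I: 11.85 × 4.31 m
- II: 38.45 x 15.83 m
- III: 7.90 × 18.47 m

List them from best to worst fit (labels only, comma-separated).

II, III, I

I: 11.85/4.31 ≈ 2.749 → |2.749 − 2.414| = 0.335
II: 38.45/15.83 ≈ 2.429 → |2.429 − 2.414| = 0.015
III: 18.47/7.90 ≈ 2.338 → |2.338 − 2.414| = 0.076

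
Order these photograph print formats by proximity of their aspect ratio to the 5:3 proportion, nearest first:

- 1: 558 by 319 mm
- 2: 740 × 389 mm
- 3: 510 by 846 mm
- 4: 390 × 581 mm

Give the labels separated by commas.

3, 1, 4, 2

Ratios: 1 = 558 / 319 ≈ 1.749; 2 = 740 / 389 ≈ 1.902; 3 = 846 / 510 ≈ 1.659; 4 = 581 / 390 ≈ 1.490.
|Δ from 1.667|: 1 0.082; 2 0.235; 3 0.008; 4 0.177.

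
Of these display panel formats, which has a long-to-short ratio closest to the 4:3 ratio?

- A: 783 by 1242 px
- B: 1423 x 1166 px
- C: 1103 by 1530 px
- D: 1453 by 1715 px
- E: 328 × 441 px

E

Ratios (long/short): A ≈ 1.586; B ≈ 1.220; C ≈ 1.387; D ≈ 1.180; E ≈ 1.345.
4:3 ≈ 1.333; option E is nearest (Δ 0.012).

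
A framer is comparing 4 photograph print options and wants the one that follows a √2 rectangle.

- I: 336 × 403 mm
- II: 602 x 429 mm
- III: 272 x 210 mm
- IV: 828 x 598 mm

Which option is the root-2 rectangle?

Ratios (long/short): I ≈ 1.199; II ≈ 1.403; III ≈ 1.295; IV ≈ 1.385.
root-2 ≈ 1.414; option II is nearest (Δ 0.011).

II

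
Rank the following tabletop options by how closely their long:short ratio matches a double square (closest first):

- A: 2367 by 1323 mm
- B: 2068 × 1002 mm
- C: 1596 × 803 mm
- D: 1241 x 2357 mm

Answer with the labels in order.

C, B, D, A

Ratios: A = 2367 / 1323 ≈ 1.789; B = 2068 / 1002 ≈ 2.064; C = 1596 / 803 ≈ 1.988; D = 2357 / 1241 ≈ 1.899.
|Δ from 2.000|: A 0.211; B 0.064; C 0.012; D 0.101.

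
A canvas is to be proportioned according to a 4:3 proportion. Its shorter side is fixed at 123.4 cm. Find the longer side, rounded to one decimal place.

4:3 ≈ 1.33333.
Longer side = 123.4 × 1.33333 ≈ 164.533 → 164.5 cm.

164.5 cm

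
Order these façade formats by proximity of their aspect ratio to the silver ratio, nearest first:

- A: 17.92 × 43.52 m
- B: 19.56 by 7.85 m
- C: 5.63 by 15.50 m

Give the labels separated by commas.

A, B, C

A: 43.52/17.92 ≈ 2.429 → |2.429 − 2.414| = 0.015
B: 19.56/7.85 ≈ 2.492 → |2.492 − 2.414| = 0.078
C: 15.50/5.63 ≈ 2.753 → |2.753 − 2.414| = 0.339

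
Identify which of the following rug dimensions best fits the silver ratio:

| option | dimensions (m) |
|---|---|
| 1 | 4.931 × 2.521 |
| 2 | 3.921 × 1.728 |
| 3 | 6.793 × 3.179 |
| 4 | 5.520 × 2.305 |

Target silver ratio ≈ 2.414.
1: 1.956 (Δ0.458)  2: 2.269 (Δ0.145)  3: 2.137 (Δ0.277)  4: 2.395 (Δ0.019)

4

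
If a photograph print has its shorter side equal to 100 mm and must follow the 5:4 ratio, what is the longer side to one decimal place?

5:4 = 1.25000.
Longer side = 100 × 1.25000 ≈ 125.000 → 125.0 mm.

125.0 mm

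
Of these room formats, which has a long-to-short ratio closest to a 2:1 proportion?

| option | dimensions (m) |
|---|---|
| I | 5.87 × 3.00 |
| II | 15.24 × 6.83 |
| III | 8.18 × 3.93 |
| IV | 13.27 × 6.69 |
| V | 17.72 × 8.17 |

Ratios (long/short): I ≈ 1.957; II ≈ 2.231; III ≈ 2.081; IV ≈ 1.984; V ≈ 2.169.
2:1 ≈ 2.000; option IV is nearest (Δ 0.016).

IV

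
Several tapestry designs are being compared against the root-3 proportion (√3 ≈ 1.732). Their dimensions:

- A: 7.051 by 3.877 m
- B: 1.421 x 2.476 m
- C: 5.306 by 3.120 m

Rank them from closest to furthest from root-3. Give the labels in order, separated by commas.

Ratios: A = 7.051 / 3.877 ≈ 1.819; B = 2.476 / 1.421 ≈ 1.742; C = 5.306 / 3.120 ≈ 1.701.
|Δ from 1.732|: A 0.087; B 0.010; C 0.031.

B, C, A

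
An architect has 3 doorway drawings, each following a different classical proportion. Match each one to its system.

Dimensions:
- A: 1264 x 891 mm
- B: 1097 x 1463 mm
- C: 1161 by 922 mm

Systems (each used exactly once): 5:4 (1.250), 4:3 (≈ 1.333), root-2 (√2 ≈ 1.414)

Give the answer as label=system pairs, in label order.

Ratios: A ≈ 1.419; B ≈ 1.334; C ≈ 1.259.
Targets: 5:4 ≈ 1.250; 4:3 ≈ 1.333; root-2 ≈ 1.414.

A=root-2, B=4:3, C=5:4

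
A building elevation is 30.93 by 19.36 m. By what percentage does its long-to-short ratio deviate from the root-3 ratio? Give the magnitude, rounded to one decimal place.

7.8%

Ratio = 30.93 / 19.36 ≈ 1.5976.
Ideal root-3 ≈ 1.7321. |1.5976 − 1.7321| / 1.7321 ≈ 7.77% → 7.8%.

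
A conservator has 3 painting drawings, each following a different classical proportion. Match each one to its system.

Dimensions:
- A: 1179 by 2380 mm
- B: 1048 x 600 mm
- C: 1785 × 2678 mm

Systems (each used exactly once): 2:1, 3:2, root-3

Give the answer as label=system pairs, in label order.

A = 2380/1179 ≈ 2.019 → 2:1 (2.000)
B = 1048/600 ≈ 1.747 → root-3 (1.732)
C = 2678/1785 ≈ 1.500 → 3:2 (1.500)

A=2:1, B=root-3, C=3:2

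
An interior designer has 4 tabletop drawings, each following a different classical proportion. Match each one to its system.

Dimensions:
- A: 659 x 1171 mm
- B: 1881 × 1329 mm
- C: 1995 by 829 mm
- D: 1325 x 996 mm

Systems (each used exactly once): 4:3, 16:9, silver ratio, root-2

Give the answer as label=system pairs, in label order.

A=16:9, B=root-2, C=silver ratio, D=4:3

Ratios: A ≈ 1.777; B ≈ 1.415; C ≈ 2.407; D ≈ 1.330.
Targets: 4:3 ≈ 1.333; 16:9 ≈ 1.778; silver ratio ≈ 2.414; root-2 ≈ 1.414.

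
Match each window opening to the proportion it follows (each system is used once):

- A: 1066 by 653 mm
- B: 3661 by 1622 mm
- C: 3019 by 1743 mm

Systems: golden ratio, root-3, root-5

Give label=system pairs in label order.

A = 1066/653 ≈ 1.632 → golden ratio (1.618)
B = 3661/1622 ≈ 2.257 → root-5 (2.236)
C = 3019/1743 ≈ 1.732 → root-3 (1.732)

A=golden ratio, B=root-5, C=root-3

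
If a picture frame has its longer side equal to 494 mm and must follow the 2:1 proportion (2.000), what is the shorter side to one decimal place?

2:1 = 2.00000.
Shorter side = 494 ÷ 2.00000 ≈ 247.000 → 247.0 mm.

247.0 mm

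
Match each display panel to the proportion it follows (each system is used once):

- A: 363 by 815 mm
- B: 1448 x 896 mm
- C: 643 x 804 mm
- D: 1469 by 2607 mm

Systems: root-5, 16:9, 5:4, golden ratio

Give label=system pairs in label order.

A=root-5, B=golden ratio, C=5:4, D=16:9

A = 815/363 ≈ 2.245 → root-5 (2.236)
B = 1448/896 ≈ 1.616 → golden ratio (1.618)
C = 804/643 ≈ 1.250 → 5:4 (1.250)
D = 2607/1469 ≈ 1.775 → 16:9 (1.778)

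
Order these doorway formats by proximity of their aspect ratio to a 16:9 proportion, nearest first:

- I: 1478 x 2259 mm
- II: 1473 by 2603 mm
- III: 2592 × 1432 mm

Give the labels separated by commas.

II, III, I

I: 2259/1478 ≈ 1.528 → |1.528 − 1.778| = 0.250
II: 2603/1473 ≈ 1.767 → |1.767 − 1.778| = 0.011
III: 2592/1432 ≈ 1.810 → |1.810 − 1.778| = 0.032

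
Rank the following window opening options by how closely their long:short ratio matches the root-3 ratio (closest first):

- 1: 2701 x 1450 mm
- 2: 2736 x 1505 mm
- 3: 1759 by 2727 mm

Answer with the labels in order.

1: 2701/1450 ≈ 1.863 → |1.863 − 1.732| = 0.131
2: 2736/1505 ≈ 1.818 → |1.818 − 1.732| = 0.086
3: 2727/1759 ≈ 1.550 → |1.550 − 1.732| = 0.182

2, 1, 3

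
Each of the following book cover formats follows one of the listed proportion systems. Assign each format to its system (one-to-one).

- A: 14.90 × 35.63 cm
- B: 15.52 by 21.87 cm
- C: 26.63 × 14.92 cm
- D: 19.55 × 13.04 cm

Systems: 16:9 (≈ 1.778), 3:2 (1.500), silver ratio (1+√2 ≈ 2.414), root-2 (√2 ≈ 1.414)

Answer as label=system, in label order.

Ratios: A ≈ 2.391; B ≈ 1.409; C ≈ 1.785; D ≈ 1.499.
Targets: 16:9 ≈ 1.778; 3:2 ≈ 1.500; silver ratio ≈ 2.414; root-2 ≈ 1.414.

A=silver ratio, B=root-2, C=16:9, D=3:2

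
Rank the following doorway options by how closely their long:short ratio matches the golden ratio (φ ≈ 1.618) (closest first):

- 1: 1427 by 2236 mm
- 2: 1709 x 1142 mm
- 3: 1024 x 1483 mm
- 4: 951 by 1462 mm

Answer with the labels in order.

Ratios: 1 = 2236 / 1427 ≈ 1.567; 2 = 1709 / 1142 ≈ 1.496; 3 = 1483 / 1024 ≈ 1.448; 4 = 1462 / 951 ≈ 1.537.
|Δ from 1.618|: 1 0.051; 2 0.122; 3 0.170; 4 0.081.

1, 4, 2, 3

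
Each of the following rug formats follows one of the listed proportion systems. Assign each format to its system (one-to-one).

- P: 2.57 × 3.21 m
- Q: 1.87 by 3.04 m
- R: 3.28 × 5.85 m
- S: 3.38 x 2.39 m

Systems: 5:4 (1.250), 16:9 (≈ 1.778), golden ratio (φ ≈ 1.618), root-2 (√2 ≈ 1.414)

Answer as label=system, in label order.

P=5:4, Q=golden ratio, R=16:9, S=root-2

Ratios: P ≈ 1.249; Q ≈ 1.626; R ≈ 1.784; S ≈ 1.414.
Targets: 5:4 ≈ 1.250; 16:9 ≈ 1.778; golden ratio ≈ 1.618; root-2 ≈ 1.414.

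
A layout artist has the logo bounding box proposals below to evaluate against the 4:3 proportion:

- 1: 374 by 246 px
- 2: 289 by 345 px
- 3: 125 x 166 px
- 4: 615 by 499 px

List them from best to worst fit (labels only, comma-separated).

3, 4, 2, 1

1: 374/246 ≈ 1.520 → |1.520 − 1.333| = 0.187
2: 345/289 ≈ 1.194 → |1.194 − 1.333| = 0.139
3: 166/125 ≈ 1.328 → |1.328 − 1.333| = 0.005
4: 615/499 ≈ 1.232 → |1.232 − 1.333| = 0.101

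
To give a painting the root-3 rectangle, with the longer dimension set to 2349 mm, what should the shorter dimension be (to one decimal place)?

root-3 ≈ 1.73205.
Shorter side = 2349 ÷ 1.73205 ≈ 1356.196 → 1356.2 mm.

1356.2 mm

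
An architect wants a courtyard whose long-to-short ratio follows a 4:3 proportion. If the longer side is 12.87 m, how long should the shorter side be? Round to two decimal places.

9.65 m

4:3 ≈ 1.33333.
Shorter side = 12.87 ÷ 1.33333 ≈ 9.6525 → 9.65 m.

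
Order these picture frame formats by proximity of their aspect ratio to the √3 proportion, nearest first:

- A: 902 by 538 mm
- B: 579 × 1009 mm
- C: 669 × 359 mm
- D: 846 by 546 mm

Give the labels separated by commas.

B, A, C, D

Ratios: A = 902 / 538 ≈ 1.677; B = 1009 / 579 ≈ 1.743; C = 669 / 359 ≈ 1.864; D = 846 / 546 ≈ 1.549.
|Δ from 1.732|: A 0.055; B 0.011; C 0.132; D 0.183.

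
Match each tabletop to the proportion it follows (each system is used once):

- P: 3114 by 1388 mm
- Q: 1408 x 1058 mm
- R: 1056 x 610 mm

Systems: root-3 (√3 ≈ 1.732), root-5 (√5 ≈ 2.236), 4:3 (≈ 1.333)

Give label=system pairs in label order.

Ratios: P ≈ 2.244; Q ≈ 1.331; R ≈ 1.731.
Targets: root-3 ≈ 1.732; root-5 ≈ 2.236; 4:3 ≈ 1.333.

P=root-5, Q=4:3, R=root-3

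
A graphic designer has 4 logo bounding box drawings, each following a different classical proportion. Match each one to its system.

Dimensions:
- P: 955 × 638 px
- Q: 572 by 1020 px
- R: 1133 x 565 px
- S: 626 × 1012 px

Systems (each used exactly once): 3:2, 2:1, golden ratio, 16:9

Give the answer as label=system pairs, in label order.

P=3:2, Q=16:9, R=2:1, S=golden ratio

Ratios: P ≈ 1.497; Q ≈ 1.783; R ≈ 2.005; S ≈ 1.617.
Targets: 3:2 ≈ 1.500; 2:1 ≈ 2.000; golden ratio ≈ 1.618; 16:9 ≈ 1.778.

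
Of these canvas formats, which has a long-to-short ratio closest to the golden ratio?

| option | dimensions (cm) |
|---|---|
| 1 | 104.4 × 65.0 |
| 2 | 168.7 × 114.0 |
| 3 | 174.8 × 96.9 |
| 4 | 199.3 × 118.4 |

Ratios (long/short): 1 ≈ 1.606; 2 ≈ 1.480; 3 ≈ 1.804; 4 ≈ 1.683.
golden ratio ≈ 1.618; option 1 is nearest (Δ 0.012).

1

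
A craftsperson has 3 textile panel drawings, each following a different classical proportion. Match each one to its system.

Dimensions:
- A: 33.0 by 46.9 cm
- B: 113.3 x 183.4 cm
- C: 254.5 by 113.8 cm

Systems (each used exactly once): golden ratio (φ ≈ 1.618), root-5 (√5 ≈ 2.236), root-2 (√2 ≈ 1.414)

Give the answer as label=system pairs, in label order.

A = 46.9/33.0 ≈ 1.421 → root-2 (1.414)
B = 183.4/113.3 ≈ 1.619 → golden ratio (1.618)
C = 254.5/113.8 ≈ 2.236 → root-5 (2.236)

A=root-2, B=golden ratio, C=root-5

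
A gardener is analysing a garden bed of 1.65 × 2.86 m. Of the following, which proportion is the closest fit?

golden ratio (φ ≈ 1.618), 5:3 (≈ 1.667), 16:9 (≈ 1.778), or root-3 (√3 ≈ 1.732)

Ratio = 2.86 / 1.65 ≈ 1.733.
Distances: golden ratio 1.618 (Δ 0.115); 5:3 1.667 (Δ 0.066); 16:9 1.778 (Δ 0.045); root-3 1.732 (Δ 0.001).

root-3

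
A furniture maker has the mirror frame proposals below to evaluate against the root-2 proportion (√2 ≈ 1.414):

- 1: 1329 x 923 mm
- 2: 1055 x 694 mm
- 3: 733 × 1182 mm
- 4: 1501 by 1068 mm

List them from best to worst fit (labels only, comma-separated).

1: 1329/923 ≈ 1.440 → |1.440 − 1.414| = 0.026
2: 1055/694 ≈ 1.520 → |1.520 − 1.414| = 0.106
3: 1182/733 ≈ 1.613 → |1.613 − 1.414| = 0.199
4: 1501/1068 ≈ 1.405 → |1.405 − 1.414| = 0.009

4, 1, 2, 3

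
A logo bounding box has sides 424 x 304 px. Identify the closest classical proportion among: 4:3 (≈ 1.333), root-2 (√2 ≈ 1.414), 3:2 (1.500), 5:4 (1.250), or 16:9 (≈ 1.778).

424/304 ≈ 1.395. Nearest candidates are root-2 (1.414, off by 0.019) and 4:3 (1.333, off by 0.062).

root-2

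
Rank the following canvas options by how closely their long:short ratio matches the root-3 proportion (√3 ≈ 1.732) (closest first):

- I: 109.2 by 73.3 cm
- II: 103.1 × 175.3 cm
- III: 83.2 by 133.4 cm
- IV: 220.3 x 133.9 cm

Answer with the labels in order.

Ratios: I = 109.2 / 73.3 ≈ 1.490; II = 175.3 / 103.1 ≈ 1.700; III = 133.4 / 83.2 ≈ 1.603; IV = 220.3 / 133.9 ≈ 1.645.
|Δ from 1.732|: I 0.242; II 0.032; III 0.129; IV 0.087.

II, IV, III, I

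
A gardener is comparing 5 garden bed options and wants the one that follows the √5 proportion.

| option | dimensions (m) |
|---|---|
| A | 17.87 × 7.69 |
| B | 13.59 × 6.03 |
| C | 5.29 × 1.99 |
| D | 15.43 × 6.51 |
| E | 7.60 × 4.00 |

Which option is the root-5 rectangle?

B

Ratios (long/short): A ≈ 2.324; B ≈ 2.254; C ≈ 2.658; D ≈ 2.370; E ≈ 1.900.
root-5 ≈ 2.236; option B is nearest (Δ 0.018).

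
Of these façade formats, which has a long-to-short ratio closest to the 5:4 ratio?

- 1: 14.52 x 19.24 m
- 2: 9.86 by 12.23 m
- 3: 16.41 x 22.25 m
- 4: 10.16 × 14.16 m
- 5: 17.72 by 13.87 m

2

Ratios (long/short): 1 ≈ 1.325; 2 ≈ 1.240; 3 ≈ 1.356; 4 ≈ 1.394; 5 ≈ 1.278.
5:4 ≈ 1.250; option 2 is nearest (Δ 0.010).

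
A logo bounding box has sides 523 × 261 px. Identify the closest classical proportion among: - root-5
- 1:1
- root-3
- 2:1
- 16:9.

523/261 ≈ 2.004. Nearest candidates are 2:1 (2.000, off by 0.004) and 16:9 (1.778, off by 0.226).

2:1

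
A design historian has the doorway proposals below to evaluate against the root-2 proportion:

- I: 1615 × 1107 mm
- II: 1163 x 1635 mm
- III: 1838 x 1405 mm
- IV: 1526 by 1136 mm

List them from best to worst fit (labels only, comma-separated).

II, I, IV, III

Ratios: I = 1615 / 1107 ≈ 1.459; II = 1635 / 1163 ≈ 1.406; III = 1838 / 1405 ≈ 1.308; IV = 1526 / 1136 ≈ 1.343.
|Δ from 1.414|: I 0.045; II 0.008; III 0.106; IV 0.071.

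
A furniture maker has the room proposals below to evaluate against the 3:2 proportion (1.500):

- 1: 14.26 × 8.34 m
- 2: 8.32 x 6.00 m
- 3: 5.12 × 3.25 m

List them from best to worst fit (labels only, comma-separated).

Ratios: 1 = 14.26 / 8.34 ≈ 1.710; 2 = 8.32 / 6.00 ≈ 1.387; 3 = 5.12 / 3.25 ≈ 1.575.
|Δ from 1.500|: 1 0.210; 2 0.113; 3 0.075.

3, 2, 1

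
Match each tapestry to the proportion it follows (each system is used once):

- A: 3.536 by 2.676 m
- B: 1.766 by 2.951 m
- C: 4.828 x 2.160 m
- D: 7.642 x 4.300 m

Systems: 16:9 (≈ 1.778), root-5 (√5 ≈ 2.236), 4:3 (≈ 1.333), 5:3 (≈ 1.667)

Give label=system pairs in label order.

A = 3.536/2.676 ≈ 1.321 → 4:3 (1.333)
B = 2.951/1.766 ≈ 1.671 → 5:3 (1.667)
C = 4.828/2.160 ≈ 2.235 → root-5 (2.236)
D = 7.642/4.300 ≈ 1.777 → 16:9 (1.778)

A=4:3, B=5:3, C=root-5, D=16:9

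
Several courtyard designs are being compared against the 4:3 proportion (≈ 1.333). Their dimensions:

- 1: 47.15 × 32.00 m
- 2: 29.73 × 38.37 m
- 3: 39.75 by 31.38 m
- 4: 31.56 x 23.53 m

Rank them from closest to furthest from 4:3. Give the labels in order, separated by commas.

4, 2, 3, 1

Ratios: 1 = 47.15 / 32.00 ≈ 1.473; 2 = 38.37 / 29.73 ≈ 1.291; 3 = 39.75 / 31.38 ≈ 1.267; 4 = 31.56 / 23.53 ≈ 1.341.
|Δ from 1.333|: 1 0.140; 2 0.042; 3 0.066; 4 0.008.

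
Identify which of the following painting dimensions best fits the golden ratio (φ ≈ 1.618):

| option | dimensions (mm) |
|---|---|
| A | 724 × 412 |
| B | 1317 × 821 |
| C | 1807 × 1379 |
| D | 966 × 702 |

Ratios (long/short): A ≈ 1.757; B ≈ 1.604; C ≈ 1.310; D ≈ 1.376.
golden ratio ≈ 1.618; option B is nearest (Δ 0.014).

B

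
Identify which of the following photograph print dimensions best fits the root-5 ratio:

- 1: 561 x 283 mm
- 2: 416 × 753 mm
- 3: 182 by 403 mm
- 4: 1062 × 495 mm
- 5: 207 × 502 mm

Target root-5 ≈ 2.236.
1: 1.982 (Δ0.254)  2: 1.810 (Δ0.426)  3: 2.214 (Δ0.022)  4: 2.145 (Δ0.091)  5: 2.425 (Δ0.189)

3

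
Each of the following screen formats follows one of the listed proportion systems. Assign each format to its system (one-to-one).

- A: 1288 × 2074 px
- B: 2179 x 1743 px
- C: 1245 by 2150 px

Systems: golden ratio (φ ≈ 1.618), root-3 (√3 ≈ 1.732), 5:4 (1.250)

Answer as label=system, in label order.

A = 2074/1288 ≈ 1.610 → golden ratio (1.618)
B = 2179/1743 ≈ 1.250 → 5:4 (1.250)
C = 2150/1245 ≈ 1.727 → root-3 (1.732)

A=golden ratio, B=5:4, C=root-3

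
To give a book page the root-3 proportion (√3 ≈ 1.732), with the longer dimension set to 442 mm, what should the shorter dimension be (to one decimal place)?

root-3 ≈ 1.73205.
Shorter side = 442 ÷ 1.73205 ≈ 255.189 → 255.2 mm.

255.2 mm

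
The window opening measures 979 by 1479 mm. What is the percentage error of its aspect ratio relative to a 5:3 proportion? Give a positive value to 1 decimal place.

9.4%

Ratio = 1479 / 979 ≈ 1.5107.
Ideal 5:3 ≈ 1.6667. |1.5107 − 1.6667| / 1.6667 ≈ 9.36% → 9.4%.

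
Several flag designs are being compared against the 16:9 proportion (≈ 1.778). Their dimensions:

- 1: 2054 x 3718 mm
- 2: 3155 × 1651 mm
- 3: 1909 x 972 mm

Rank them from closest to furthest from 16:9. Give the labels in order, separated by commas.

1, 2, 3

1: 3718/2054 ≈ 1.810 → |1.810 − 1.778| = 0.032
2: 3155/1651 ≈ 1.911 → |1.911 − 1.778| = 0.133
3: 1909/972 ≈ 1.964 → |1.964 − 1.778| = 0.186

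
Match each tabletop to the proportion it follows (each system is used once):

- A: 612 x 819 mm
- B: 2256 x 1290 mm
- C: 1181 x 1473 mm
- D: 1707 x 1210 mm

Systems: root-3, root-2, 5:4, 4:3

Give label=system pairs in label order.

A=4:3, B=root-3, C=5:4, D=root-2

Ratios: A ≈ 1.338; B ≈ 1.749; C ≈ 1.247; D ≈ 1.411.
Targets: root-3 ≈ 1.732; root-2 ≈ 1.414; 5:4 ≈ 1.250; 4:3 ≈ 1.333.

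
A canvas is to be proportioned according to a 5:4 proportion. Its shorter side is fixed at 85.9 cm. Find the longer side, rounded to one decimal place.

5:4 = 1.25000.
Longer side = 85.9 × 1.25000 ≈ 107.375 → 107.4 cm.

107.4 cm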